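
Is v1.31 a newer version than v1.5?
Yes. Version numbers are compared segment by segment as integers, not as decimals: minor version 31 > 5, so v1.31 > v1.5 (even though the decimal 1.31 < 1.5).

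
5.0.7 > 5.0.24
False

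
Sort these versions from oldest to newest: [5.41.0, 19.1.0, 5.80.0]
[5.41.0, 5.80.0, 19.1.0]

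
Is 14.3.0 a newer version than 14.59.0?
No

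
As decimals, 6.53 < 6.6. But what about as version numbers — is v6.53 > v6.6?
True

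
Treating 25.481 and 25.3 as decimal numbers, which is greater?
25.481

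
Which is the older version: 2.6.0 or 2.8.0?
2.6.0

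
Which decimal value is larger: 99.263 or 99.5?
99.5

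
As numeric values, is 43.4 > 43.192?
True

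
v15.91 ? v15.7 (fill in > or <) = >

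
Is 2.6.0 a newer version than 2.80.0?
No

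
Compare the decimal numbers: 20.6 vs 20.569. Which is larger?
20.6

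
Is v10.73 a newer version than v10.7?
Yes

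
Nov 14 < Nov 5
False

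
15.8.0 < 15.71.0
True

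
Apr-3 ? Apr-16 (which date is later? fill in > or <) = <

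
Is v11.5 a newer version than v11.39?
No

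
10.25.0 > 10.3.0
True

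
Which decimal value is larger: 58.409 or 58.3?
58.409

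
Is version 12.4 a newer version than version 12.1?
Yes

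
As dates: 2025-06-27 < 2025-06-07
False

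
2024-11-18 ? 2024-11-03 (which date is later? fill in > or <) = >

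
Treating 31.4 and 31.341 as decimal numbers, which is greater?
31.4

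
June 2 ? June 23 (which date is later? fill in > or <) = <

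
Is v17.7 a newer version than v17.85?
No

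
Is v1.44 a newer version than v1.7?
Yes. Version numbers are compared segment by segment as integers, not as decimals: minor version 44 > 7, so v1.44 > v1.7 (even though the decimal 1.44 < 1.7).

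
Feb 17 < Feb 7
False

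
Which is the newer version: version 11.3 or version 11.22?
version 11.22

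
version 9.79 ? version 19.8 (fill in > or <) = <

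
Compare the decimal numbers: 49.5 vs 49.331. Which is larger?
49.5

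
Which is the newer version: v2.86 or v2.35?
v2.86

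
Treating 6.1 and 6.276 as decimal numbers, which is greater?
6.276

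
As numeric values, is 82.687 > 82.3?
True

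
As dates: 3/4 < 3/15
True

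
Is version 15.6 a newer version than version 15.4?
Yes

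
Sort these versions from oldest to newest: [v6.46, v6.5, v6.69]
[v6.5, v6.46, v6.69]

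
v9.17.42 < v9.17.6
False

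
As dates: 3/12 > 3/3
True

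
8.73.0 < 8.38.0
False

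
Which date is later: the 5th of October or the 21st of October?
the 21st of October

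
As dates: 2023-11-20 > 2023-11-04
True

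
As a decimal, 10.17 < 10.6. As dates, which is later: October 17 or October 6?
October 17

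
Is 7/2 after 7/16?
No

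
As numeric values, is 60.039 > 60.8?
False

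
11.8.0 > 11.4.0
True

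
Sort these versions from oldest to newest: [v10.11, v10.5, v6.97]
[v6.97, v10.5, v10.11]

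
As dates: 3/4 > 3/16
False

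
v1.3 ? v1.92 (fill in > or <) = <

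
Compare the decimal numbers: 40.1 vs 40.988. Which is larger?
40.988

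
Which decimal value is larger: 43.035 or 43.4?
43.4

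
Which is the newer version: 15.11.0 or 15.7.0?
15.11.0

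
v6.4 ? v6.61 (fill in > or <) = <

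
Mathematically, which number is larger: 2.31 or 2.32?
2.32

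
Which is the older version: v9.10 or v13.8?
v9.10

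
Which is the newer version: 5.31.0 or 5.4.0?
5.31.0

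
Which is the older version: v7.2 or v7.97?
v7.2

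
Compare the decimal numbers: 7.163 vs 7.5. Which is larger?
7.5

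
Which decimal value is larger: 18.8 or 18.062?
18.8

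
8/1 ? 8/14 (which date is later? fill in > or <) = <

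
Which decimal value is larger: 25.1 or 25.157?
25.157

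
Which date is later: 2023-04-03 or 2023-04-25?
2023-04-25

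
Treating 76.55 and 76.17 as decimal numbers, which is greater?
76.55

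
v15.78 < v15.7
False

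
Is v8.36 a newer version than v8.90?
No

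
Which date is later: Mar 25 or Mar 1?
Mar 25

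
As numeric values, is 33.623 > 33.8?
False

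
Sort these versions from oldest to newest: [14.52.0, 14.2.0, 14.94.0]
[14.2.0, 14.52.0, 14.94.0]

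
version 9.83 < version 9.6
False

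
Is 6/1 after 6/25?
No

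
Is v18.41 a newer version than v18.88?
No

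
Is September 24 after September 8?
Yes. Day 24 comes after day 8 in September — this is a date comparison, not a decimal one (the decimal 9.24 would be smaller than 9.8).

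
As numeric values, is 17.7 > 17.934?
False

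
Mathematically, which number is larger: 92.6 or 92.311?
92.6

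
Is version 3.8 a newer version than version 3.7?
Yes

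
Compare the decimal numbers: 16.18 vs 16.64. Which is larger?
16.64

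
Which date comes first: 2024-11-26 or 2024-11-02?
2024-11-02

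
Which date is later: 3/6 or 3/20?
3/20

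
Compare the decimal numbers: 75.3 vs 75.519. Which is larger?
75.519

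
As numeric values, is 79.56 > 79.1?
True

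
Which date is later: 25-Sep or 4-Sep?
25-Sep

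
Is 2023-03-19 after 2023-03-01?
Yes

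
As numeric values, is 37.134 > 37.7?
False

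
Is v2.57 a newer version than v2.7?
Yes. Version numbers are compared segment by segment as integers, not as decimals: minor version 57 > 7, so v2.57 > v2.7 (even though the decimal 2.57 < 2.7).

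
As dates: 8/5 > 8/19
False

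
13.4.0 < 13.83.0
True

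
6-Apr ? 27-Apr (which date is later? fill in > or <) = <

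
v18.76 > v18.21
True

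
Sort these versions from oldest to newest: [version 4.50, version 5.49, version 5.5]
[version 4.50, version 5.5, version 5.49]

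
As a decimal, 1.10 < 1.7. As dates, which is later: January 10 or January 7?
January 10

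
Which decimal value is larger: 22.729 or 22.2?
22.729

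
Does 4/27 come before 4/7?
No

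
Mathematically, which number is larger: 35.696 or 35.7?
35.7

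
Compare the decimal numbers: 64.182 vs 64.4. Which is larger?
64.4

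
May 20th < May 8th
False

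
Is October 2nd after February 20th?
Yes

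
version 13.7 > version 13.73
False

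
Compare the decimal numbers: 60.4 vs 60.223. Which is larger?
60.4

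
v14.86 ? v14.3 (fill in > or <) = >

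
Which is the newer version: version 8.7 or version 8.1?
version 8.7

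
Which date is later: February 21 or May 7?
May 7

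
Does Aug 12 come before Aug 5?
No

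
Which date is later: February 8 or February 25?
February 25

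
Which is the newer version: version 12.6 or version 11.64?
version 12.6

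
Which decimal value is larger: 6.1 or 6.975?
6.975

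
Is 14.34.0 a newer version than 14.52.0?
No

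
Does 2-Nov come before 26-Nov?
Yes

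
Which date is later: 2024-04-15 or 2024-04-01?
2024-04-15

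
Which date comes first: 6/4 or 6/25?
6/4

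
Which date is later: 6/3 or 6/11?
6/11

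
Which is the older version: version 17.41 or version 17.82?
version 17.41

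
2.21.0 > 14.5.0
False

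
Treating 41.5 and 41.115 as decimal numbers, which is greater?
41.5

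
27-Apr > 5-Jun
False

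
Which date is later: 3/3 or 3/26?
3/26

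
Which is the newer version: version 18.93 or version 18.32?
version 18.93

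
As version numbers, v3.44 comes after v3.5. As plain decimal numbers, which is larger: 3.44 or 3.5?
3.5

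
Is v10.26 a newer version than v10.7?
Yes. Version numbers are compared segment by segment as integers, not as decimals: minor version 26 > 7, so v10.26 > v10.7 (even though the decimal 10.26 < 10.7).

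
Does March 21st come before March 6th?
No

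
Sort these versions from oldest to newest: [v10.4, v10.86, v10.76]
[v10.4, v10.76, v10.86]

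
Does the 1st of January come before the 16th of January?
Yes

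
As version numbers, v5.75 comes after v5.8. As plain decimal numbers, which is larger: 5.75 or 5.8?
5.8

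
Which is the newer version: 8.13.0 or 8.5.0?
8.13.0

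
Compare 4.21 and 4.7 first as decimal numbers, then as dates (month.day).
As decimals: 4.21 < 4.7. As dates: 4/21 is later than 4/7 (day 21 > day 7).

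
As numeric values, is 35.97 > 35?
True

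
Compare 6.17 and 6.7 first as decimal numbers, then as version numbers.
As decimals: 6.17 < 6.7. As versions: v6.17 > v6.7 (minor version 17 > 7).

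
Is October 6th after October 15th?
No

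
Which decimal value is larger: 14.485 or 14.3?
14.485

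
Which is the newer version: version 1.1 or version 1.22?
version 1.22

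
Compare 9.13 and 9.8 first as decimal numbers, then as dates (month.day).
As decimals: 9.13 < 9.8. As dates: 9/13 is later than 9/8 (day 13 > day 8).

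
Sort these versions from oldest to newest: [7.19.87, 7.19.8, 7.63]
[7.19.8, 7.19.87, 7.63]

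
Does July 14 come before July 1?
No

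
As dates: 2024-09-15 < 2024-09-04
False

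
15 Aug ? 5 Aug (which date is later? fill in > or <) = >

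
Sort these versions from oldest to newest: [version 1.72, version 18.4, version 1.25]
[version 1.25, version 1.72, version 18.4]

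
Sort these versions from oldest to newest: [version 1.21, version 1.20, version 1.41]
[version 1.20, version 1.21, version 1.41]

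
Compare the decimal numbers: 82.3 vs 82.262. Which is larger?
82.3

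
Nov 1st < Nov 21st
True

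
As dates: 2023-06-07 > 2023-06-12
False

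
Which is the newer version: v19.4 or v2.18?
v19.4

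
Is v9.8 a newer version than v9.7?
Yes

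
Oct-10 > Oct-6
True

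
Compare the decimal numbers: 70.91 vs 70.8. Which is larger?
70.91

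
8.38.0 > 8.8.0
True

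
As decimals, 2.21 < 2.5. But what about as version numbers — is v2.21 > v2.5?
True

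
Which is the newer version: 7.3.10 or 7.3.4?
7.3.10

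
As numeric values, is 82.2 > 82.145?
True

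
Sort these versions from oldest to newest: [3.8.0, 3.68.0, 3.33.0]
[3.8.0, 3.33.0, 3.68.0]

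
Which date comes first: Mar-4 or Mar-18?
Mar-4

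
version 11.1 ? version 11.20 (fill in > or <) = <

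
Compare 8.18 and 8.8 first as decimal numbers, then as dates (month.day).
As decimals: 8.18 < 8.8. As dates: 8/18 is later than 8/8 (day 18 > day 8).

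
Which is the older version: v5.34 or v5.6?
v5.6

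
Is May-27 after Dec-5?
No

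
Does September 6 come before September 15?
Yes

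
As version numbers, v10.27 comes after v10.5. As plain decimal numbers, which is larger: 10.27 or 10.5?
10.5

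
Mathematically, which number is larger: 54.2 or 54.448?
54.448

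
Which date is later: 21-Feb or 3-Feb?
21-Feb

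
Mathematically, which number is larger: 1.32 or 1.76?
1.76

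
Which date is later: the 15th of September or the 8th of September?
the 15th of September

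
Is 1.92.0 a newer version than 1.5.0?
Yes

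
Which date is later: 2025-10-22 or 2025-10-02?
2025-10-22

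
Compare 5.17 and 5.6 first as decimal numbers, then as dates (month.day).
As decimals: 5.17 < 5.6. As dates: 5/17 is later than 5/6 (day 17 > day 6).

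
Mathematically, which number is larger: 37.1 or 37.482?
37.482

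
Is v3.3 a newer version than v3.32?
No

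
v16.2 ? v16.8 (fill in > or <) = <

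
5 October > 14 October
False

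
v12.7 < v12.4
False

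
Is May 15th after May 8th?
Yes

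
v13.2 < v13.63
True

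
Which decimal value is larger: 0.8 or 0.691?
0.8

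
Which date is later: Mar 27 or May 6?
May 6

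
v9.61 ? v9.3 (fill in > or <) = >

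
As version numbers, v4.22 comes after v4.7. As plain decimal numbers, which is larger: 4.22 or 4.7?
4.7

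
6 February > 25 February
False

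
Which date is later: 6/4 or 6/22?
6/22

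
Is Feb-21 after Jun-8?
No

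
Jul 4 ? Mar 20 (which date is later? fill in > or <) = >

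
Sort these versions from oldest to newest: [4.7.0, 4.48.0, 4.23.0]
[4.7.0, 4.23.0, 4.48.0]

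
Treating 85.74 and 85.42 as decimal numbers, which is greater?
85.74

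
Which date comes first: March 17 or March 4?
March 4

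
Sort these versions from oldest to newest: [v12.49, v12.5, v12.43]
[v12.5, v12.43, v12.49]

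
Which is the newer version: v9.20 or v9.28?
v9.28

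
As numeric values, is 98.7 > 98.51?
True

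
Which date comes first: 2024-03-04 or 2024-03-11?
2024-03-04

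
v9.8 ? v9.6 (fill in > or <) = >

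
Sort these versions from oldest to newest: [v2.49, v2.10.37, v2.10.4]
[v2.10.4, v2.10.37, v2.49]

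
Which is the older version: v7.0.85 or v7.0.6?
v7.0.6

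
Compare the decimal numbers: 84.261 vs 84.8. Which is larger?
84.8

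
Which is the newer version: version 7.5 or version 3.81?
version 7.5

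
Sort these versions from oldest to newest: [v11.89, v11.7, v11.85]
[v11.7, v11.85, v11.89]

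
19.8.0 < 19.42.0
True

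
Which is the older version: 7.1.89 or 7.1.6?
7.1.6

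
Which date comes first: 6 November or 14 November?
6 November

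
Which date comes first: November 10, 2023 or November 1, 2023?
November 1, 2023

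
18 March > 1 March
True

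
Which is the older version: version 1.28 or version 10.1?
version 1.28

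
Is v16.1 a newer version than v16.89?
No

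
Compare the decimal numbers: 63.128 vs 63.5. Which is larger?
63.5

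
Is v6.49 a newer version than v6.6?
Yes. Version numbers are compared segment by segment as integers, not as decimals: minor version 49 > 6, so v6.49 > v6.6 (even though the decimal 6.49 < 6.6).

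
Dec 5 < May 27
False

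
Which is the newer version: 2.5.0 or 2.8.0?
2.8.0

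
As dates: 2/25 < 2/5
False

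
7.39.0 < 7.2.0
False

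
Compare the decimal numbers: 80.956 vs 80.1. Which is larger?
80.956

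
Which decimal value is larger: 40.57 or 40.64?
40.64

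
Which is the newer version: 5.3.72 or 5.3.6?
5.3.72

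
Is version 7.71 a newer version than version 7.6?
Yes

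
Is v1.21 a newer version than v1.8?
Yes. Version numbers are compared segment by segment as integers, not as decimals: minor version 21 > 8, so v1.21 > v1.8 (even though the decimal 1.21 < 1.8).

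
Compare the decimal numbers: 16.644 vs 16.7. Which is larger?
16.7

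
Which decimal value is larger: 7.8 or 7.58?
7.8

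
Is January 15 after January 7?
Yes. Day 15 comes after day 7 in January — this is a date comparison, not a decimal one (the decimal 1.15 would be smaller than 1.7).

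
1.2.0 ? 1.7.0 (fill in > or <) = <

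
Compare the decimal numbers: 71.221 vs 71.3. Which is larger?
71.3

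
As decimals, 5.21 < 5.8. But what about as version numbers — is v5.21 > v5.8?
True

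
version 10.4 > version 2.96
True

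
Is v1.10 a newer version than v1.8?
Yes. Version numbers are compared segment by segment as integers, not as decimals: minor version 10 > 8, so v1.10 > v1.8 (even though the decimal 1.10 < 1.8).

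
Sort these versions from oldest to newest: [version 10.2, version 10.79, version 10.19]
[version 10.2, version 10.19, version 10.79]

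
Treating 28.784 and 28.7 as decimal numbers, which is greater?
28.784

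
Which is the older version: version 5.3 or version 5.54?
version 5.3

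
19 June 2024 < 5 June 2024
False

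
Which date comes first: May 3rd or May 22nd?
May 3rd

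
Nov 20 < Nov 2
False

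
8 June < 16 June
True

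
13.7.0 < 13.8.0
True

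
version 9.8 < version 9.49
True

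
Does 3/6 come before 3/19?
Yes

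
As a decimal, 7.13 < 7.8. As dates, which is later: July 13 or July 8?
July 13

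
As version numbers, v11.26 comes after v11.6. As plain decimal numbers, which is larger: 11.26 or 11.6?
11.6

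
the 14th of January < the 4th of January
False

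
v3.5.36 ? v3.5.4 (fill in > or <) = >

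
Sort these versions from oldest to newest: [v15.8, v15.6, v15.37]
[v15.6, v15.8, v15.37]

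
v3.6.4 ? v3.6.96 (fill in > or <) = <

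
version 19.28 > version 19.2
True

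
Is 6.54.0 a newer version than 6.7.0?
Yes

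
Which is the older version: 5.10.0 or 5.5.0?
5.5.0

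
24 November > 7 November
True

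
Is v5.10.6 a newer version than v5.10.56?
No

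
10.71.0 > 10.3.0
True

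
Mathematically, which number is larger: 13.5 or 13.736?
13.736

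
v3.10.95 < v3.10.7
False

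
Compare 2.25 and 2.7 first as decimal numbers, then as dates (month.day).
As decimals: 2.25 < 2.7. As dates: 2/25 is later than 2/7 (day 25 > day 7).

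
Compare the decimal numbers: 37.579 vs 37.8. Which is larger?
37.8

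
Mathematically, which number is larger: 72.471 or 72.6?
72.6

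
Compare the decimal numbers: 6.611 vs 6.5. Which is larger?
6.611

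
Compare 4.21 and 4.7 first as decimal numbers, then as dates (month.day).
As decimals: 4.21 < 4.7. As dates: 4/21 is later than 4/7 (day 21 > day 7).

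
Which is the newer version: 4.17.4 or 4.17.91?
4.17.91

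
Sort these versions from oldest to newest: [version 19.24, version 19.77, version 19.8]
[version 19.8, version 19.24, version 19.77]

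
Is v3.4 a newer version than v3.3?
Yes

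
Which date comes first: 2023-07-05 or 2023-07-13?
2023-07-05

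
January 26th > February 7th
False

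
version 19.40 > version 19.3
True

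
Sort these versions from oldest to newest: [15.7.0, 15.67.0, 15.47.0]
[15.7.0, 15.47.0, 15.67.0]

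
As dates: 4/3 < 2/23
False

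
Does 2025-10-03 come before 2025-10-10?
Yes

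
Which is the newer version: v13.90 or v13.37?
v13.90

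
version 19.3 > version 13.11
True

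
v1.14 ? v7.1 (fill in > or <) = <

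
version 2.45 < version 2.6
False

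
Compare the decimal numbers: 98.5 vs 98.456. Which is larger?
98.5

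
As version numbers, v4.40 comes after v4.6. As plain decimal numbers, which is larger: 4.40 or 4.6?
4.6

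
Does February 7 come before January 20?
No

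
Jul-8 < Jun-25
False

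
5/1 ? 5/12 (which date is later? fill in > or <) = <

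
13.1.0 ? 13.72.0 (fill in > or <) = <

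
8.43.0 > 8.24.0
True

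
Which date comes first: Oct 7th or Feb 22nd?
Feb 22nd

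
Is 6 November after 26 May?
Yes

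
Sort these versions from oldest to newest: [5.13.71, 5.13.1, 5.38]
[5.13.1, 5.13.71, 5.38]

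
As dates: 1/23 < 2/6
True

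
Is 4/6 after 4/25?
No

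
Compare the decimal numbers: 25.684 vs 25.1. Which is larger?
25.684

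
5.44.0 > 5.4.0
True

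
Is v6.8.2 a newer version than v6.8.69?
No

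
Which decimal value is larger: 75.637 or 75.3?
75.637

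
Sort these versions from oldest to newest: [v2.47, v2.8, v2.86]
[v2.8, v2.47, v2.86]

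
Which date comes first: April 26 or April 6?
April 6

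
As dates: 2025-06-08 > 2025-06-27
False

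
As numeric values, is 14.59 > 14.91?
False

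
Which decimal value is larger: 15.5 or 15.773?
15.773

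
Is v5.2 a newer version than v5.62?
No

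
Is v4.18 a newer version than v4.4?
Yes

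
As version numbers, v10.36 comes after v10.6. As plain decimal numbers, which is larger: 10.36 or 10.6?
10.6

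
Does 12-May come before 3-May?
No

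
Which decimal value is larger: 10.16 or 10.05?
10.16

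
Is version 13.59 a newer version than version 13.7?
Yes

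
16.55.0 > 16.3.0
True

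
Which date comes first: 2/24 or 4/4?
2/24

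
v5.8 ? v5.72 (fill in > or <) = <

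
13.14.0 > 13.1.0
True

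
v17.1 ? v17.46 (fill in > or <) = <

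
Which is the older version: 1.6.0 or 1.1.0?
1.1.0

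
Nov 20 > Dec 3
False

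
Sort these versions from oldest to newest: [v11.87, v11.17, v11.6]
[v11.6, v11.17, v11.87]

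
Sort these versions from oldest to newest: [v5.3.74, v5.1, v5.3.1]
[v5.1, v5.3.1, v5.3.74]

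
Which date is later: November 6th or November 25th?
November 25th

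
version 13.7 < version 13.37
True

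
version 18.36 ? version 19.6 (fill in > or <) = <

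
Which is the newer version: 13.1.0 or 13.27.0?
13.27.0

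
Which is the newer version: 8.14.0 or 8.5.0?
8.14.0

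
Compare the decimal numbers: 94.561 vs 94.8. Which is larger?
94.8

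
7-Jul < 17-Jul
True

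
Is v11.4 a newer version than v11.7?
No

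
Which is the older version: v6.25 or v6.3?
v6.3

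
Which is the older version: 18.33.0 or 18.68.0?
18.33.0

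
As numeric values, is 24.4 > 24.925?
False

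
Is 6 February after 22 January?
Yes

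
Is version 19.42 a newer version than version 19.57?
No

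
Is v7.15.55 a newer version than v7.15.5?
Yes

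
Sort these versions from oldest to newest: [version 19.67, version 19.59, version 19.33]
[version 19.33, version 19.59, version 19.67]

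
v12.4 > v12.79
False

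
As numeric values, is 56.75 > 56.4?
True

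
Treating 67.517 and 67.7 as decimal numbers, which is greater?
67.7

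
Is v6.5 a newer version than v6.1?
Yes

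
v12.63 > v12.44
True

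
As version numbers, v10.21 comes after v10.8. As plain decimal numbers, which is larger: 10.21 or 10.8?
10.8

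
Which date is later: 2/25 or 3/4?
3/4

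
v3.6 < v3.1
False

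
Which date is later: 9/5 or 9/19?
9/19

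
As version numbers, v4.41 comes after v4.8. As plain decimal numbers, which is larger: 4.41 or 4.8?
4.8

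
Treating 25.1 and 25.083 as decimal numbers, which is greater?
25.1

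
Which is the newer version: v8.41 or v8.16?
v8.41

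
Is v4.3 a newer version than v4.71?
No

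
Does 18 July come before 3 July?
No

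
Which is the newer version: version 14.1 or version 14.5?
version 14.5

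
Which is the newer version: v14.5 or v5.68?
v14.5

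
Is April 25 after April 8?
Yes. Day 25 comes after day 8 in April — this is a date comparison, not a decimal one (the decimal 4.25 would be smaller than 4.8).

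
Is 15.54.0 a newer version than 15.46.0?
Yes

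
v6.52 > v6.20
True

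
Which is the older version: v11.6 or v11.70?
v11.6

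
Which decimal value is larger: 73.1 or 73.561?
73.561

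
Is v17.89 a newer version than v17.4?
Yes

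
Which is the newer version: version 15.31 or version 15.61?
version 15.61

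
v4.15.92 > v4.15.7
True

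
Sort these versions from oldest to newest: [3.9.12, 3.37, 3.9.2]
[3.9.2, 3.9.12, 3.37]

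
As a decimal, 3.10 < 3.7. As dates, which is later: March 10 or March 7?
March 10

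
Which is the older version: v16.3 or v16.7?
v16.3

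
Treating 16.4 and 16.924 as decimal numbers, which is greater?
16.924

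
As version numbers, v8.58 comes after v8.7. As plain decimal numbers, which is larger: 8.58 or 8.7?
8.7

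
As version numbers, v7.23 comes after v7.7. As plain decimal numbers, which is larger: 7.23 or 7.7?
7.7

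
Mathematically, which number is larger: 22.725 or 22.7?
22.725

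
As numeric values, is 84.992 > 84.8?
True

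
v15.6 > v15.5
True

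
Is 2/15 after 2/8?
Yes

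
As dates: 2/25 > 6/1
False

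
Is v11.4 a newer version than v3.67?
Yes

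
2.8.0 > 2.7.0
True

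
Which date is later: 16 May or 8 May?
16 May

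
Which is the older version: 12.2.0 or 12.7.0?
12.2.0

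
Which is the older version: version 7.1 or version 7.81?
version 7.1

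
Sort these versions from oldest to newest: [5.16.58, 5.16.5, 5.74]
[5.16.5, 5.16.58, 5.74]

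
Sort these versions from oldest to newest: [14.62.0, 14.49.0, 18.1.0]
[14.49.0, 14.62.0, 18.1.0]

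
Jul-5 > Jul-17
False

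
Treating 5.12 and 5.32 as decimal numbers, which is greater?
5.32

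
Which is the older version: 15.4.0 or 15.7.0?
15.4.0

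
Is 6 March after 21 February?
Yes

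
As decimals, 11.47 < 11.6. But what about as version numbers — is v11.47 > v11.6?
True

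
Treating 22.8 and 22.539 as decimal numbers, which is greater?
22.8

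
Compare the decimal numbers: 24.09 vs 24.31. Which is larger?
24.31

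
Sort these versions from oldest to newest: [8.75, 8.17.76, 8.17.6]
[8.17.6, 8.17.76, 8.75]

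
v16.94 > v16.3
True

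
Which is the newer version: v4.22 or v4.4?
v4.22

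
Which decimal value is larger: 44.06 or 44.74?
44.74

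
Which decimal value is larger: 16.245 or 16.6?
16.6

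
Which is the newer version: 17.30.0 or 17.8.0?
17.30.0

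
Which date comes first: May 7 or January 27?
January 27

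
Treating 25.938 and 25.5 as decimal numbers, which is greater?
25.938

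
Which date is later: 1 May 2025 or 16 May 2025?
16 May 2025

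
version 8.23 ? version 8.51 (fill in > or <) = <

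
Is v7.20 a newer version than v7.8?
Yes. Version numbers are compared segment by segment as integers, not as decimals: minor version 20 > 8, so v7.20 > v7.8 (even though the decimal 7.20 < 7.8).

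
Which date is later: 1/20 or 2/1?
2/1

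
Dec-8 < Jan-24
False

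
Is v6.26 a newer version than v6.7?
Yes. Version numbers are compared segment by segment as integers, not as decimals: minor version 26 > 7, so v6.26 > v6.7 (even though the decimal 6.26 < 6.7).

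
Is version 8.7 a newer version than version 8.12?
No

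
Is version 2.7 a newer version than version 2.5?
Yes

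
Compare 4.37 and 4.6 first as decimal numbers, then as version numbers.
As decimals: 4.37 < 4.6. As versions: v4.37 > v4.6 (minor version 37 > 6).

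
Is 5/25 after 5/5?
Yes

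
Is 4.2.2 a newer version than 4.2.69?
No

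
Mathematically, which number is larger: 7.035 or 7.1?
7.1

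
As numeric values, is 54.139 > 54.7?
False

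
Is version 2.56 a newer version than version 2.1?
Yes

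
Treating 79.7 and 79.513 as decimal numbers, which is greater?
79.7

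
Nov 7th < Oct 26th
False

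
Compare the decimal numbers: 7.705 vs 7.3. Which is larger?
7.705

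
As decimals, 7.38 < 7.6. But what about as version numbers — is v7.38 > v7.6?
True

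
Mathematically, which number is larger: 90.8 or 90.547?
90.8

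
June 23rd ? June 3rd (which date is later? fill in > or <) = >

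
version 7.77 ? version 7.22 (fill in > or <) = >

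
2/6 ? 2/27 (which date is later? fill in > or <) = <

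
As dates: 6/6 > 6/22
False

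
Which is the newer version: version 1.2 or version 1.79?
version 1.79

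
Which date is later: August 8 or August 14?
August 14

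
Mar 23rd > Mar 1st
True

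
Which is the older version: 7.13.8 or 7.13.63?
7.13.8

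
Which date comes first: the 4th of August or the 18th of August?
the 4th of August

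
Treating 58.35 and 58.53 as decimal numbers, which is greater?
58.53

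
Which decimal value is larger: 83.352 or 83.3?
83.352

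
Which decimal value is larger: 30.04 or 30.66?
30.66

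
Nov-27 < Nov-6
False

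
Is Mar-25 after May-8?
No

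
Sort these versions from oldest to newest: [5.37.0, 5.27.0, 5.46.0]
[5.27.0, 5.37.0, 5.46.0]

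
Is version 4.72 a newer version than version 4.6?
Yes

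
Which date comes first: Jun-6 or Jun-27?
Jun-6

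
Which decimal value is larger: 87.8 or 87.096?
87.8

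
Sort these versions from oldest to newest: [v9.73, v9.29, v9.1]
[v9.1, v9.29, v9.73]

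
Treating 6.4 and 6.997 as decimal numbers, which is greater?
6.997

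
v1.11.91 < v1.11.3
False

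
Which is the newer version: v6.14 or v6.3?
v6.14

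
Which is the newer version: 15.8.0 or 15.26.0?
15.26.0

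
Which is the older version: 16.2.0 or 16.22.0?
16.2.0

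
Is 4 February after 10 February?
No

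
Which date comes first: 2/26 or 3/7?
2/26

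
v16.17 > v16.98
False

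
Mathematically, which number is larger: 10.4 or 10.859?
10.859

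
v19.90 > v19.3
True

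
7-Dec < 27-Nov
False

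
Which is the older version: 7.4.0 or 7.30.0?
7.4.0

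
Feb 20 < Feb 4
False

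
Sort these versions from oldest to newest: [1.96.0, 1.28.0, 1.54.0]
[1.28.0, 1.54.0, 1.96.0]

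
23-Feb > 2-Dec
False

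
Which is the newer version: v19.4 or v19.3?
v19.4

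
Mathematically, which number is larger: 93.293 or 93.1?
93.293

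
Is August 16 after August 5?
Yes. Day 16 comes after day 5 in August — this is a date comparison, not a decimal one (the decimal 8.16 would be smaller than 8.5).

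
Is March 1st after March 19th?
No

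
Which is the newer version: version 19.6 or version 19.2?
version 19.6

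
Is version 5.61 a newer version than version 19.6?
No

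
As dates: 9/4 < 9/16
True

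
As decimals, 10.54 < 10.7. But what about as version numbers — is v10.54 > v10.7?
True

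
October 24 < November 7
True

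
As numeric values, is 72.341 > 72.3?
True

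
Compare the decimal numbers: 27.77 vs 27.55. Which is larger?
27.77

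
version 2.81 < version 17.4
True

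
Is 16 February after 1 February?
Yes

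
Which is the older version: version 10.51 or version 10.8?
version 10.8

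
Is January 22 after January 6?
Yes. Day 22 comes after day 6 in January — this is a date comparison, not a decimal one (the decimal 1.22 would be smaller than 1.6).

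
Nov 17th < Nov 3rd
False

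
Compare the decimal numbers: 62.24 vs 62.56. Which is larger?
62.56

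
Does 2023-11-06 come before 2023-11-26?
Yes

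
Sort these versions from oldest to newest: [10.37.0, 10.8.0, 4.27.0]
[4.27.0, 10.8.0, 10.37.0]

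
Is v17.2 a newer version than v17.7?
No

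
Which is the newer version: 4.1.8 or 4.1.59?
4.1.59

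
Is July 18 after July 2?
Yes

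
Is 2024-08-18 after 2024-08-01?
Yes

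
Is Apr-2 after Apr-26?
No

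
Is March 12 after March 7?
Yes. Day 12 comes after day 7 in March — this is a date comparison, not a decimal one (the decimal 3.12 would be smaller than 3.7).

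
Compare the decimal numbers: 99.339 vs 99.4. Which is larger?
99.4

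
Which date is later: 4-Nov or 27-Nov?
27-Nov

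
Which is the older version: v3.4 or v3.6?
v3.4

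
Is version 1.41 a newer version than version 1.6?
Yes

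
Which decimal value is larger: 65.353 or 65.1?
65.353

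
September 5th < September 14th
True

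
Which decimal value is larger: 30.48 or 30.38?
30.48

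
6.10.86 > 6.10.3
True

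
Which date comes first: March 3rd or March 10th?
March 3rd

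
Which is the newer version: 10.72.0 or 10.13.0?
10.72.0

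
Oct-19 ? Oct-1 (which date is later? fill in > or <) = >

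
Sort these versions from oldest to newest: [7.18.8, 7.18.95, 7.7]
[7.7, 7.18.8, 7.18.95]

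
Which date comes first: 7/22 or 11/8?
7/22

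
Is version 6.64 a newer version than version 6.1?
Yes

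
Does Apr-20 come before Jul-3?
Yes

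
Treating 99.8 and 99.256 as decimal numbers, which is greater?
99.8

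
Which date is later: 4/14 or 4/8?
4/14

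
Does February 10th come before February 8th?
No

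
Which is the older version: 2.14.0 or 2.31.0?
2.14.0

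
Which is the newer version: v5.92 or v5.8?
v5.92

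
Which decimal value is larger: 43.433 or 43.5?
43.5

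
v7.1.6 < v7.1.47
True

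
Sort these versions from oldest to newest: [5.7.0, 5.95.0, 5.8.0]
[5.7.0, 5.8.0, 5.95.0]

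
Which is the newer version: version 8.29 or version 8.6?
version 8.29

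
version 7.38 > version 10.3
False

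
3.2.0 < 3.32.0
True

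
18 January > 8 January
True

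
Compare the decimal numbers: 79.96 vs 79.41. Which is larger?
79.96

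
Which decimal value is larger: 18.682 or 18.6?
18.682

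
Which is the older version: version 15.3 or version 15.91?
version 15.3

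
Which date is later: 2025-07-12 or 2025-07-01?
2025-07-12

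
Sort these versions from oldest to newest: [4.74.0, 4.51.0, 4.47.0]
[4.47.0, 4.51.0, 4.74.0]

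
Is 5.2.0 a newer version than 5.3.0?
No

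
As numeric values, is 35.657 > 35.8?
False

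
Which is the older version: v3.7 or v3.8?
v3.7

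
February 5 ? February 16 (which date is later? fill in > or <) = <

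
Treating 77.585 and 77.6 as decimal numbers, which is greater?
77.6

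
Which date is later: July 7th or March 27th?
July 7th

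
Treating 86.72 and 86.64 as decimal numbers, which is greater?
86.72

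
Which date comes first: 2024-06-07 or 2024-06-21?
2024-06-07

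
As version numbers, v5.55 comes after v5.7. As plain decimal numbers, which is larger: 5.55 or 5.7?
5.7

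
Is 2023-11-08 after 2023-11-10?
No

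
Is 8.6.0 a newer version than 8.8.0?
No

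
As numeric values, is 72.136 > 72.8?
False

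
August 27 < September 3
True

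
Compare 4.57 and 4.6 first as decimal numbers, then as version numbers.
As decimals: 4.57 < 4.6. As versions: v4.57 > v4.6 (minor version 57 > 6).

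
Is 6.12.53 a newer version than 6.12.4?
Yes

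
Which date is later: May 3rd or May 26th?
May 26th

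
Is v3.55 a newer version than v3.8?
Yes. Version numbers are compared segment by segment as integers, not as decimals: minor version 55 > 8, so v3.55 > v3.8 (even though the decimal 3.55 < 3.8).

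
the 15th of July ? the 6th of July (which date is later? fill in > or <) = >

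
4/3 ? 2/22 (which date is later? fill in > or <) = >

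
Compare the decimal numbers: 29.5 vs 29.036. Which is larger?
29.5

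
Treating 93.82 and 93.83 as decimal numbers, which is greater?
93.83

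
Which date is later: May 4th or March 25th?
May 4th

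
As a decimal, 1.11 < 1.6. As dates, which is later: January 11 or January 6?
January 11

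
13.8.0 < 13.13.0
True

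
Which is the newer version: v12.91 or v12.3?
v12.91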